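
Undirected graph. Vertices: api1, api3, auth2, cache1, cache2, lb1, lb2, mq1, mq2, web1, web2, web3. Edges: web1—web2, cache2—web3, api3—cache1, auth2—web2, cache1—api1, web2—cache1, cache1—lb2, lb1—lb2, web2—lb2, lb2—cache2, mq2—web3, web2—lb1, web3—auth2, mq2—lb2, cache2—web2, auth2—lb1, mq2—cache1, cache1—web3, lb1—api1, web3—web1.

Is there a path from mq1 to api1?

mq1 has no edges, so nothing is reachable from it.

No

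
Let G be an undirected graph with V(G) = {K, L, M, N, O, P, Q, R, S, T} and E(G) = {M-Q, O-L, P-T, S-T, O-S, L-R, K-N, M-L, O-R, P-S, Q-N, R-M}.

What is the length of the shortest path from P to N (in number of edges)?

Distance 0: P.
Distance 1: S, T.
Distance 2: O.
Distance 3: L, R.
Distance 4: M.
Distance 5: Q.
Distance 6: N — contains N.

6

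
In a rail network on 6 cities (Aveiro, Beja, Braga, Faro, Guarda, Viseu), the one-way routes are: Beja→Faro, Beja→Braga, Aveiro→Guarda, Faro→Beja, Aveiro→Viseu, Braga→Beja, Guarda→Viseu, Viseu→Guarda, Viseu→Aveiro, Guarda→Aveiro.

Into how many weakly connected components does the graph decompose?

2

From Aveiro: component {Aveiro, Guarda, Viseu}.
From Beja: component {Beja, Braga, Faro}.
That's 2 components.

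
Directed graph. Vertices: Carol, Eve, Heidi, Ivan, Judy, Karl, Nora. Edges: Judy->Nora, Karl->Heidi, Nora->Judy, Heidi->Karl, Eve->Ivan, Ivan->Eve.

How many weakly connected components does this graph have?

From Carol: component {Carol}.
From Eve: component {Eve, Ivan}.
From Heidi: component {Heidi, Karl}.
From Judy: component {Judy, Nora}.
That's 4 components.

4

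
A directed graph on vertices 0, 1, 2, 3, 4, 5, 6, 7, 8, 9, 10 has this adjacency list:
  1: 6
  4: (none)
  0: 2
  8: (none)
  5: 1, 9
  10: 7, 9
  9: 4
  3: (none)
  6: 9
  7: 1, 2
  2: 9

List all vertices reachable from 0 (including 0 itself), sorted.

0, 2, 4, 9

Start at 0.
Its neighbours: 2.
Then their neighbours: 9.
Then next layer: 4.
Nothing further is reachable.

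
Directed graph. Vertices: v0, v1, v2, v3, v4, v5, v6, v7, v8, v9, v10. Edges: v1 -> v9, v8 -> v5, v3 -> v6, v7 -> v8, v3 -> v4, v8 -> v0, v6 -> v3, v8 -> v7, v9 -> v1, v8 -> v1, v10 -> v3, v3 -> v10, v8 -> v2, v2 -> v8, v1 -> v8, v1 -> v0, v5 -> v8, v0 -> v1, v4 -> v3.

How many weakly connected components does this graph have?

From v0: component {v0, v1, v2, v5, v7, v8, v9}.
From v3: component {v3, v4, v6, v10}.
That's 2 components.

2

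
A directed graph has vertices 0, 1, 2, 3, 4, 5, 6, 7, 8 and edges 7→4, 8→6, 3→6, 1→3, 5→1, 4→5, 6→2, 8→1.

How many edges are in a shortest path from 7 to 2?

6

Distance 0: 7.
Distance 1: 4.
Distance 2: 5.
Distance 3: 1.
Distance 4: 3.
Distance 5: 6.
Distance 6: 2 — contains 2.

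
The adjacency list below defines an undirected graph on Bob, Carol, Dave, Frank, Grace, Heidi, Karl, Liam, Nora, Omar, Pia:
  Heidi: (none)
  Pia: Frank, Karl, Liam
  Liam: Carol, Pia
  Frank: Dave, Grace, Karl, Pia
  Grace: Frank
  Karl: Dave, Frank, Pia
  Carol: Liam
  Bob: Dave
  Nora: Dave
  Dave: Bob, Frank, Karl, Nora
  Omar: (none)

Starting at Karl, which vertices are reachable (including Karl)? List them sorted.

Bob, Carol, Dave, Frank, Grace, Karl, Liam, Nora, Pia

Start at Karl.
Its neighbours: Dave, Frank, Pia.
Then their neighbours: Bob, Grace, Liam, Nora.
Then next layer: Carol.
Nothing further is reachable.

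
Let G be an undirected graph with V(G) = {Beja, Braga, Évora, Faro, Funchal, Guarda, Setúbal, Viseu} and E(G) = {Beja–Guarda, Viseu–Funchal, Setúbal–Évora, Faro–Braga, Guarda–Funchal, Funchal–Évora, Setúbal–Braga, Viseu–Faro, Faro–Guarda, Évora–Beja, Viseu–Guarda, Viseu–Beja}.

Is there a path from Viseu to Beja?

Yes

Explore from Viseu.
Distance 1: reach Beja, Faro, Funchal, Guarda.
Found Beja.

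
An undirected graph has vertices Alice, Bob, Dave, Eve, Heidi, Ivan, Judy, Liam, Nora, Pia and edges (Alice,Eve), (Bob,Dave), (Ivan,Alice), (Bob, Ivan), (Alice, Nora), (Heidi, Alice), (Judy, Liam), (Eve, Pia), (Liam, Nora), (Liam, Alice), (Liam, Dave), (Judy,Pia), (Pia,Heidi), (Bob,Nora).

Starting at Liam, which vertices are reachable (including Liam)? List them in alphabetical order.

Alice, Bob, Dave, Eve, Heidi, Ivan, Judy, Liam, Nora, Pia

Start at Liam.
Its neighbours: Alice, Dave, Judy, Nora.
Then their neighbours: Bob, Eve, Heidi, Ivan, Pia.
Every vertex is now reached.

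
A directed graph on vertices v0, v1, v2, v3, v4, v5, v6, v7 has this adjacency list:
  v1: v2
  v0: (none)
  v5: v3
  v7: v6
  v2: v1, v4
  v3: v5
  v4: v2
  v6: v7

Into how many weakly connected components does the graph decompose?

4

From v0: component {v0}.
From v1: component {v1, v2, v4}.
From v3: component {v3, v5}.
From v6: component {v6, v7}.
That's 4 components.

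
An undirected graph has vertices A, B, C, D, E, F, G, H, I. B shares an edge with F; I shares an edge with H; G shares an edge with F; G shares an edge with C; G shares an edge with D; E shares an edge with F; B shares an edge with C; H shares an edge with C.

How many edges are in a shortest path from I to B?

3

Distance 0: I.
Distance 1: H.
Distance 2: C.
Distance 3: B, G — contains B.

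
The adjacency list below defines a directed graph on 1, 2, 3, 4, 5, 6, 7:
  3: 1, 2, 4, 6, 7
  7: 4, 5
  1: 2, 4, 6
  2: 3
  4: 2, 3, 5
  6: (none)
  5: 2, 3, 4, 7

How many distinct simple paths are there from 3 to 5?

4

3→1→4→5
3→4→5
3→7→4→5
3→7→5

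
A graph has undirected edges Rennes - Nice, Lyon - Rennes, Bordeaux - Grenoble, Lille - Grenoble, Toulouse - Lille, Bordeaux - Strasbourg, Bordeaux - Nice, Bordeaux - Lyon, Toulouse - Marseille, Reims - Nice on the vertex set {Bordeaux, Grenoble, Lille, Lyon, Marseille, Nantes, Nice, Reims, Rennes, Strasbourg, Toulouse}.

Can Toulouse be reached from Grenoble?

Yes

Explore from Grenoble.
Distance 1: reach Bordeaux, Lille.
Distance 2: reach Lyon, Nice, Strasbourg, Toulouse.
Found Toulouse.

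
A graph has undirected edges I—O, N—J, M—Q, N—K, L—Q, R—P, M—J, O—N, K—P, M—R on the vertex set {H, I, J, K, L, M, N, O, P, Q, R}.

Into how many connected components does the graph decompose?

From H: component {H}.
From I: component {I, J, K, L, M, N, O, P, Q, R}.
That's 2 components.

2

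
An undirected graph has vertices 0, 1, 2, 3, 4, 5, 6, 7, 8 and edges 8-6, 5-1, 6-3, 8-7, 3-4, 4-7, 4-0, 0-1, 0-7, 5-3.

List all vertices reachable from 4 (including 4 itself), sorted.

Start at 4.
Its neighbours: 0, 3, 7.
Then their neighbours: 1, 5, 6, 8.
Nothing further is reachable.

0, 1, 3, 4, 5, 6, 7, 8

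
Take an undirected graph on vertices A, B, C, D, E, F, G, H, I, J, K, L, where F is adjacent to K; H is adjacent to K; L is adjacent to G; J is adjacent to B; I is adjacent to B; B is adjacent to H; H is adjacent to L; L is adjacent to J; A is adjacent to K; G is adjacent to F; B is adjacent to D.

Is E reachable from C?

C has no edges, so nothing is reachable from it.

No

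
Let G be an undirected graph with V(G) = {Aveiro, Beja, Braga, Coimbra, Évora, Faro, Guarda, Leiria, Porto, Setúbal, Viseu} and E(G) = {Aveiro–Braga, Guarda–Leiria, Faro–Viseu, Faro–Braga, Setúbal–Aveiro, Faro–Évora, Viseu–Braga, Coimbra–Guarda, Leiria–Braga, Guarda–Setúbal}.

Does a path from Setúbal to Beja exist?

No

Explore from Setúbal.
Distance 1: reach Aveiro, Guarda.
Distance 2: reach Braga, Coimbra, Leiria.
Distance 3: reach Faro, Viseu.
Distance 4: reach Évora.
The search is exhausted without reaching Beja; it lies in a different component.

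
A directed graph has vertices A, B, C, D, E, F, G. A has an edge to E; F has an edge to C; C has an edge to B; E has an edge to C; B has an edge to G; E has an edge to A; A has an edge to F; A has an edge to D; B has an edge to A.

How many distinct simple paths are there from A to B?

2

A→E→C→B
A→F→C→B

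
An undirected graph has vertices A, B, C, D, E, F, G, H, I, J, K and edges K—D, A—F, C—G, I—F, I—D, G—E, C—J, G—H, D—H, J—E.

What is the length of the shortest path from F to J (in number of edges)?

Distance 0: F.
Distance 1: A, I.
Distance 2: D.
Distance 3: H, K.
Distance 4: G.
Distance 5: C, E.
Distance 6: J — contains J.

6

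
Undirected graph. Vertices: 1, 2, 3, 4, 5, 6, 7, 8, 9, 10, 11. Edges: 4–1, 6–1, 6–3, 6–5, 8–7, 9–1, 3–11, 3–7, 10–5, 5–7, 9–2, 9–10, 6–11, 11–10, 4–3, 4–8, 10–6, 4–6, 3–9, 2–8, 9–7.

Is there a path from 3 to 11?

Explore from 3.
Distance 1: reach 4, 6, 7, 9, 11.
Found 11.

Yes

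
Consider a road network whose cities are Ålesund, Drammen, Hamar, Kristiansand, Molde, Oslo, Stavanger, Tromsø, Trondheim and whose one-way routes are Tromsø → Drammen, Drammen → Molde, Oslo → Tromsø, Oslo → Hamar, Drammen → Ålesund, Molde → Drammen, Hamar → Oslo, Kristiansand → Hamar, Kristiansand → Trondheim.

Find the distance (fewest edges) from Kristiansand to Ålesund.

5

Distance 0: Kristiansand.
Distance 1: Hamar, Trondheim.
Distance 2: Oslo.
Distance 3: Tromsø.
Distance 4: Drammen.
Distance 5: Ålesund, Molde — contains Ålesund.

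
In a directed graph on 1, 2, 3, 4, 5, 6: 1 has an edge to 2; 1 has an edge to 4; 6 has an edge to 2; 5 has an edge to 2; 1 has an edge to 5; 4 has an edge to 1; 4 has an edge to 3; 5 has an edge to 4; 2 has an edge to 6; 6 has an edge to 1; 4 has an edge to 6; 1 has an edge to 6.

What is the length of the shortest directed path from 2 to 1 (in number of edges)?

Distance 0: 2.
Distance 1: 6.
Distance 2: 1 — contains 1.

2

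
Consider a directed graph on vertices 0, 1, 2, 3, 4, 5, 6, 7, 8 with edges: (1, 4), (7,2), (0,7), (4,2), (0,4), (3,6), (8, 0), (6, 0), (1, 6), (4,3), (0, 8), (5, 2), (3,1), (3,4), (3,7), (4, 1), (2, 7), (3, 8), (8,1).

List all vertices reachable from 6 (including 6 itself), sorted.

Start at 6.
Its neighbours: 0.
Then their neighbours: 4, 7, 8.
Then next layer: 1, 2, 3.
Nothing further is reachable.

0, 1, 2, 3, 4, 6, 7, 8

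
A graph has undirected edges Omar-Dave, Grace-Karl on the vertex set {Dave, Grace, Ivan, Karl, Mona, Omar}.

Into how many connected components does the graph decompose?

4

From Dave: component {Dave, Omar}.
From Grace: component {Grace, Karl}.
From Ivan: component {Ivan}.
From Mona: component {Mona}.
That's 4 components.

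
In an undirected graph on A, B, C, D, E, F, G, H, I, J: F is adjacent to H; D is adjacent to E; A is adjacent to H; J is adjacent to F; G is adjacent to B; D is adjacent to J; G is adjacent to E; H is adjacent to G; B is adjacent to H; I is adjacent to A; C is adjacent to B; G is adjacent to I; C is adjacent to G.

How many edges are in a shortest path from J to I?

4

Distance 0: J.
Distance 1: D, F.
Distance 2: E, H.
Distance 3: A, B, G.
Distance 4: C, I — contains I.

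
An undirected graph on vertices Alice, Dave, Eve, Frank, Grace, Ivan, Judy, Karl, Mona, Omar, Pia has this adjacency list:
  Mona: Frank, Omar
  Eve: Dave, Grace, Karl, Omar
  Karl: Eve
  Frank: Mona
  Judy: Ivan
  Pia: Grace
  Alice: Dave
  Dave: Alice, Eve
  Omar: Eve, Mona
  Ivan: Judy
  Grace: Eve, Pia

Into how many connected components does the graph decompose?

2

From Alice: component {Alice, Dave, Eve, Frank, Grace, Karl, Mona, Omar, Pia}.
From Ivan: component {Ivan, Judy}.
That's 2 components.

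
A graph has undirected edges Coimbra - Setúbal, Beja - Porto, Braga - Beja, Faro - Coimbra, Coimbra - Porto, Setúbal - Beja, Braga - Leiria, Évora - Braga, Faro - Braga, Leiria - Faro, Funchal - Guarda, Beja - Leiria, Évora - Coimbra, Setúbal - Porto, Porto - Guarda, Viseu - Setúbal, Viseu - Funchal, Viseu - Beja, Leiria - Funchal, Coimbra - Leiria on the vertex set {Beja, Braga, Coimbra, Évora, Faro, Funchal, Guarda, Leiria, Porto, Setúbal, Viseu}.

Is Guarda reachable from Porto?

Yes

Explore from Porto.
Distance 1: reach Beja, Coimbra, Guarda, Setúbal.
Found Guarda.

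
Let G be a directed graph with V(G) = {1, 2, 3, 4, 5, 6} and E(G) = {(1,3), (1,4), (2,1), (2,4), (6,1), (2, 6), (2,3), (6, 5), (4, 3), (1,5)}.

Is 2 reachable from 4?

No

Explore from 4.
Distance 1: reach 3.
The search from 4 is exhausted; no directed path reaches 2.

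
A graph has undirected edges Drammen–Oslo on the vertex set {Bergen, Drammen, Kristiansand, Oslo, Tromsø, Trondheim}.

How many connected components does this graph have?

5

From Bergen: component {Bergen}.
From Drammen: component {Drammen, Oslo}.
From Kristiansand: component {Kristiansand}.
From Tromsø: component {Tromsø}.
From Trondheim: component {Trondheim}.
That's 5 components.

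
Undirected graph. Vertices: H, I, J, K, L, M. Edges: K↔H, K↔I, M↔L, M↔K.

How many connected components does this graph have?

From H: component {H, I, K, L, M}.
From J: component {J}.
That's 2 components.

2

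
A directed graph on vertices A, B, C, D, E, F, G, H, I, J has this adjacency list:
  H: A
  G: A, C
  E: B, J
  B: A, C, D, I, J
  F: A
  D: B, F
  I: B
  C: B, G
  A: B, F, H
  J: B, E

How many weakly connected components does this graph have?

From A: component {A, B, C, D, E, F, G, H, I, J}.
That's 1 component.

1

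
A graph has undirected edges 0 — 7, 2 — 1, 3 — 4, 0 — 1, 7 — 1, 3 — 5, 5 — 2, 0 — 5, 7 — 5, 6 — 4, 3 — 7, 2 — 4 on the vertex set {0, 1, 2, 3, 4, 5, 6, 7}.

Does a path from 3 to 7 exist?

Yes

Explore from 3.
Distance 1: reach 4, 5, 7.
Found 7.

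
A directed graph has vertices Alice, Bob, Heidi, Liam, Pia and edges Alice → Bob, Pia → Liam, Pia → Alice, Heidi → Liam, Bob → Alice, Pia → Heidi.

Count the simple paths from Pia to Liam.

Pia→Heidi→Liam
Pia→Liam

2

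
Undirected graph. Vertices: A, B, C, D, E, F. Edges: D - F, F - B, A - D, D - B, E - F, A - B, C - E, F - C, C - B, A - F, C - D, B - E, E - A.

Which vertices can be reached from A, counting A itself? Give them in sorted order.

A, B, C, D, E, F

Start at A.
Its neighbours: B, D, E, F.
Then their neighbours: C.
Every vertex is now reached.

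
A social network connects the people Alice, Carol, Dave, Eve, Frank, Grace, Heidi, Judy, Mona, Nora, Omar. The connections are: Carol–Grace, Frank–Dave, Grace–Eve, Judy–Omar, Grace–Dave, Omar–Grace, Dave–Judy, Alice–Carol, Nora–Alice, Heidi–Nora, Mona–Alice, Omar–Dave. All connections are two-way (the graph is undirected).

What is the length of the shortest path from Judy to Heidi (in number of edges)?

6

Distance 0: Judy.
Distance 1: Dave, Omar.
Distance 2: Frank, Grace.
Distance 3: Carol, Eve.
Distance 4: Alice.
Distance 5: Mona, Nora.
Distance 6: Heidi — contains Heidi.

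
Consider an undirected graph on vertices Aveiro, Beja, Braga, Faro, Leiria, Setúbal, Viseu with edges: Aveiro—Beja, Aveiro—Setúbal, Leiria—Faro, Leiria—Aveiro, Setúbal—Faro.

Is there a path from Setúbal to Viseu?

Explore from Setúbal.
Distance 1: reach Aveiro, Faro.
Distance 2: reach Beja, Leiria.
The search is exhausted without reaching Viseu; it lies in a different component.

No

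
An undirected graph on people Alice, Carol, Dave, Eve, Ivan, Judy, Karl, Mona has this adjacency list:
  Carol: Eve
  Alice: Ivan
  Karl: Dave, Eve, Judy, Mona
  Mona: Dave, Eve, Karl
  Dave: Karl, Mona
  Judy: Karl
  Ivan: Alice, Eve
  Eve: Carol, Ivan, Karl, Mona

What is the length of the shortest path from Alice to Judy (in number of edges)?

4

Distance 0: Alice.
Distance 1: Ivan.
Distance 2: Eve.
Distance 3: Carol, Karl, Mona.
Distance 4: Dave, Judy — contains Judy.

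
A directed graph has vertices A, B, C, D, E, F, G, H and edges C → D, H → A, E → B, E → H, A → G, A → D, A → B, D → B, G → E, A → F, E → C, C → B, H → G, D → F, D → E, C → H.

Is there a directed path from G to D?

Yes

Explore from G.
Distance 1: reach E.
Distance 2: reach B, C, H.
Distance 3: reach A, D.
Found D.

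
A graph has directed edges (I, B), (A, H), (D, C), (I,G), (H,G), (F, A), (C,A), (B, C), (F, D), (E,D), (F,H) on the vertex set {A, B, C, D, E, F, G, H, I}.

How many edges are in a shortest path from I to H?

4

Distance 0: I.
Distance 1: B, G.
Distance 2: C.
Distance 3: A.
Distance 4: H — contains H.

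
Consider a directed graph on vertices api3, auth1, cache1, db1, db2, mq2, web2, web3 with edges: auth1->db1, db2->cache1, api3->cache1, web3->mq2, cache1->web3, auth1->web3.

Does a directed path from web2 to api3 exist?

No

web2 has no outgoing edges, so nothing is reachable from it.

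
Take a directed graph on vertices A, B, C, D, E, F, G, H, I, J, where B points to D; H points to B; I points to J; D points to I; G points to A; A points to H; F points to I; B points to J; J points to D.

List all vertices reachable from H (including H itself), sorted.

B, D, H, I, J

Start at H.
Its neighbours: B.
Then their neighbours: D, J.
Then next layer: I.
Nothing further is reachable.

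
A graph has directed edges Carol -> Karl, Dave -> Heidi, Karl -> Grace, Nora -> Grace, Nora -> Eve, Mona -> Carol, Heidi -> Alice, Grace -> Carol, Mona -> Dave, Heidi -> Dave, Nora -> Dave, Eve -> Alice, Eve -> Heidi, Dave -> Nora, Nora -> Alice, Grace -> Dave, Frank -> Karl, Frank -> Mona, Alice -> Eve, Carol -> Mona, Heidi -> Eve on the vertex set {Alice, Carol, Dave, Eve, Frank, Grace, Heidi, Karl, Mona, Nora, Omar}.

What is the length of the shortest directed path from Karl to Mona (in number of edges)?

Distance 0: Karl.
Distance 1: Grace.
Distance 2: Carol, Dave.
Distance 3: Heidi, Mona, Nora — contains Mona.

3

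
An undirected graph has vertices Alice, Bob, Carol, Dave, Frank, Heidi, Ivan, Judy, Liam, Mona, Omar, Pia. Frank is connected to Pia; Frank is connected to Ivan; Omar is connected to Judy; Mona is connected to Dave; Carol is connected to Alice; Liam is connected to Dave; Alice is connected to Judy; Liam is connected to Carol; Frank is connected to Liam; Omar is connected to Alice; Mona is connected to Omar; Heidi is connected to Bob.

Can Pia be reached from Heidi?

Explore from Heidi.
Distance 1: reach Bob.
The search is exhausted without reaching Pia; it lies in a different component.

No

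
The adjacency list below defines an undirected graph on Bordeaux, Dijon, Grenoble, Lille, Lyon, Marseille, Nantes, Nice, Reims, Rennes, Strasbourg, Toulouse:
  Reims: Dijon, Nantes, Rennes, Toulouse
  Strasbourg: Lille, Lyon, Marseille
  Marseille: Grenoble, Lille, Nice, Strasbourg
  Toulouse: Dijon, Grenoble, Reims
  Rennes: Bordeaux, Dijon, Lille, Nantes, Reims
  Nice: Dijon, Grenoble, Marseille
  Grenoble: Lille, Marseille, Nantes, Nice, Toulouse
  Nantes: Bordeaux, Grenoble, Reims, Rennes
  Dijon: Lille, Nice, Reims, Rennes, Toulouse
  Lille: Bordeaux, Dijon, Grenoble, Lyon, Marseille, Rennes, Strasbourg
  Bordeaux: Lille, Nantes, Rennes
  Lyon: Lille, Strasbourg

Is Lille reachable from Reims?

Explore from Reims.
Distance 1: reach Dijon, Nantes, Rennes, Toulouse.
Distance 2: reach Bordeaux, Grenoble, Lille, Nice.
Found Lille.

Yes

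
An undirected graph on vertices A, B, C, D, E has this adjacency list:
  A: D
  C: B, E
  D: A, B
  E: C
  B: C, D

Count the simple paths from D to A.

D–A

1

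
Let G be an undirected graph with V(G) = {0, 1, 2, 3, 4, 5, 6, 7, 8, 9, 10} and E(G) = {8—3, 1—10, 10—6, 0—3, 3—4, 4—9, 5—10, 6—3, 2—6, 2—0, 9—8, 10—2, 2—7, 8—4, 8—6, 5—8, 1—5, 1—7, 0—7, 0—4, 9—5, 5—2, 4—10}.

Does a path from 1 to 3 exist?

Explore from 1.
Distance 1: reach 5, 7, 10.
Distance 2: reach 0, 2, 4, 6, 8, 9.
Distance 3: reach 3.
Found 3.

Yes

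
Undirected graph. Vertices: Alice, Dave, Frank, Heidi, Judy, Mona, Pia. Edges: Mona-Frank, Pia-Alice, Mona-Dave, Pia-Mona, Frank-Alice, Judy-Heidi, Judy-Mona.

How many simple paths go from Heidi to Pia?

2

Heidi–Judy–Mona–Frank–Alice–Pia
Heidi–Judy–Mona–Pia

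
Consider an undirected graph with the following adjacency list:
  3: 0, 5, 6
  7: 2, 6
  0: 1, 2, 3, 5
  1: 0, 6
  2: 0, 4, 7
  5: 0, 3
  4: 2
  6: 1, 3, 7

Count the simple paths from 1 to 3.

6

1–0–2–7–6–3
1–0–3
1–0–5–3
1–6–3
1–6–7–2–0–3
1–6–7–2–0–5–3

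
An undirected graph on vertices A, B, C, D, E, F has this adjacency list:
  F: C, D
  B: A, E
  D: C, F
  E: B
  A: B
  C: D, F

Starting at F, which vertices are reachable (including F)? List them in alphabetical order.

Start at F.
Its neighbours: C, D.
Nothing further is reachable.

C, D, F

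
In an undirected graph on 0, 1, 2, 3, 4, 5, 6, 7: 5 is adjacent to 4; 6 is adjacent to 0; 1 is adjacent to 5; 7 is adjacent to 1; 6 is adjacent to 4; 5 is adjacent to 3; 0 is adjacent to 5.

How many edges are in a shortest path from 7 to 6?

4

Distance 0: 7.
Distance 1: 1.
Distance 2: 5.
Distance 3: 0, 3, 4.
Distance 4: 6 — contains 6.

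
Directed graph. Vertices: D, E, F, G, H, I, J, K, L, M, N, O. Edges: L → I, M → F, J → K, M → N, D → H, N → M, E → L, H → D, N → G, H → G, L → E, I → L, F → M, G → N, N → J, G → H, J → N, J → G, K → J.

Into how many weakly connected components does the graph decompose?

From D: component {D, F, G, H, J, K, M, N}.
From E: component {E, I, L}.
From O: component {O}.
That's 3 components.

3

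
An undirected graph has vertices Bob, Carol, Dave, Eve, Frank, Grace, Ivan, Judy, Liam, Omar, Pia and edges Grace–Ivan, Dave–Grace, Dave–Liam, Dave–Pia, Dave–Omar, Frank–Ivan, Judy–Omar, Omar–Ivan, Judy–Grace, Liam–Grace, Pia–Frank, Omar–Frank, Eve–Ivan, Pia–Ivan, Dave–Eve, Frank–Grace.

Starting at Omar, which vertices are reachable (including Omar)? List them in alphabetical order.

Dave, Eve, Frank, Grace, Ivan, Judy, Liam, Omar, Pia

Start at Omar.
Its neighbours: Dave, Frank, Ivan, Judy.
Then their neighbours: Eve, Grace, Liam, Pia.
Nothing further is reachable.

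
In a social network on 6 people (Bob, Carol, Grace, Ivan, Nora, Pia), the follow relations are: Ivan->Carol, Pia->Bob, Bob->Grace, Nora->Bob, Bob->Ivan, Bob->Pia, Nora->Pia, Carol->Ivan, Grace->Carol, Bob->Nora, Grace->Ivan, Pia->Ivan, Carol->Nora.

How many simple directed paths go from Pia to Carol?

4

Pia→Bob→Grace→Carol
Pia→Bob→Grace→Ivan→Carol
Pia→Bob→Ivan→Carol
Pia→Ivan→Carol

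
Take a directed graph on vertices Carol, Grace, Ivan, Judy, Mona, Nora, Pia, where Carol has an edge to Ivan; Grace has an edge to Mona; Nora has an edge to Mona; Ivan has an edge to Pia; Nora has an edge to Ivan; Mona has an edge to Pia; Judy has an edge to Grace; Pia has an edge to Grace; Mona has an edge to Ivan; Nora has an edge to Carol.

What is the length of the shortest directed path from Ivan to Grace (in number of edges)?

Distance 0: Ivan.
Distance 1: Pia.
Distance 2: Grace — contains Grace.

2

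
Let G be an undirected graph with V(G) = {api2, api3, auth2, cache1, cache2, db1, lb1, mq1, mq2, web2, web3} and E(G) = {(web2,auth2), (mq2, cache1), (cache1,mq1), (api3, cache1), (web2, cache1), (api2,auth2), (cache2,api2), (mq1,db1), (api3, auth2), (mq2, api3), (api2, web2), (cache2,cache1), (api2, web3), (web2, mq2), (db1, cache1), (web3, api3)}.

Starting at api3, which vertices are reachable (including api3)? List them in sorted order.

Start at api3.
Its neighbours: auth2, cache1, mq2, web3.
Then their neighbours: api2, cache2, db1, mq1, web2.
Nothing further is reachable.

api2, api3, auth2, cache1, cache2, db1, mq1, mq2, web2, web3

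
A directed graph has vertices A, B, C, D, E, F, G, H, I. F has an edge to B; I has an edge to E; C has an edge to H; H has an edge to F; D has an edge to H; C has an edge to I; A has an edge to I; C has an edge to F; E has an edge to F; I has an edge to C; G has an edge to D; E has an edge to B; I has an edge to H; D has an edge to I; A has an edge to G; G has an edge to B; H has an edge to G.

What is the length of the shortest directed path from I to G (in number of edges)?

Distance 0: I.
Distance 1: C, E, H.
Distance 2: B, F, G — contains G.

2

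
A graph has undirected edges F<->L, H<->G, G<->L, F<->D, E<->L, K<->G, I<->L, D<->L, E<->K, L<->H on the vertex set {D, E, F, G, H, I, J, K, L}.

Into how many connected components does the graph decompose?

2

From D: component {D, E, F, G, H, I, K, L}.
From J: component {J}.
That's 2 components.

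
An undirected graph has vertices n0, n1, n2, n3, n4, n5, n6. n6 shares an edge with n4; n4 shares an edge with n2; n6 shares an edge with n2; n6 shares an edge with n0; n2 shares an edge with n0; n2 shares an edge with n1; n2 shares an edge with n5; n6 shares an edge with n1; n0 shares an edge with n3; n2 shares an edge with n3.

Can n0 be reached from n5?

Yes

Explore from n5.
Distance 1: reach n2.
Distance 2: reach n0, n1, n3, n4, n6.
Found n0.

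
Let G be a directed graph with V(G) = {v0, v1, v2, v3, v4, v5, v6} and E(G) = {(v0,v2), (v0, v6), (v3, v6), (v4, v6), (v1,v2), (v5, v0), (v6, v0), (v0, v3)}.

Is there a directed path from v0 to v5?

Explore from v0.
Distance 1: reach v2, v3, v6.
The search from v0 is exhausted; no directed path reaches v5.

No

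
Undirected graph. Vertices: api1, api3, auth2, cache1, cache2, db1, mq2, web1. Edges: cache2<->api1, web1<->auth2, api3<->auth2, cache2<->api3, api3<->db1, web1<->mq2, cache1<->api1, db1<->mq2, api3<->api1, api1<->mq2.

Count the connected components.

From api1: component {api1, api3, auth2, cache1, cache2, db1, mq2, web1}.
That's 1 component.

1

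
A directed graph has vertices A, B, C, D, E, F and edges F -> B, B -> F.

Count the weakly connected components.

5

From A: component {A}.
From B: component {B, F}.
From C: component {C}.
From D: component {D}.
From E: component {E}.
That's 5 components.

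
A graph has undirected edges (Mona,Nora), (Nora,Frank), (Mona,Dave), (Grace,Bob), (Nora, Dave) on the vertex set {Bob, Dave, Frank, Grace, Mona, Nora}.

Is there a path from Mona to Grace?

No

Explore from Mona.
Distance 1: reach Dave, Nora.
Distance 2: reach Frank.
The search is exhausted without reaching Grace; it lies in a different component.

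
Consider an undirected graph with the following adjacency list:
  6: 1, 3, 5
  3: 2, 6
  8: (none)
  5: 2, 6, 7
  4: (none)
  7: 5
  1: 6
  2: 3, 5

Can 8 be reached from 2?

No

Explore from 2.
Distance 1: reach 3, 5.
Distance 2: reach 6, 7.
Distance 3: reach 1.
The search is exhausted without reaching 8; it lies in a different component.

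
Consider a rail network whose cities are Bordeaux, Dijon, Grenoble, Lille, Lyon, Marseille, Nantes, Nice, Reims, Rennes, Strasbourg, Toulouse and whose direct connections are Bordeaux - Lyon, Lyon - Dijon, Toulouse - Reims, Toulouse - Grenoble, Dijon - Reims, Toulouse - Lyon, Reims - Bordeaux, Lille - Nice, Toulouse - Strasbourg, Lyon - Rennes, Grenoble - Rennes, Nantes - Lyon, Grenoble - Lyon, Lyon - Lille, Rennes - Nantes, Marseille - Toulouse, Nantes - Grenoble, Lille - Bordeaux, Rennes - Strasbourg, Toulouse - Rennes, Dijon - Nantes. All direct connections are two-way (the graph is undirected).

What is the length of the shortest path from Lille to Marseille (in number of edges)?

3

Distance 0: Lille.
Distance 1: Bordeaux, Lyon, Nice.
Distance 2: Dijon, Grenoble, Nantes, Reims, Rennes, Toulouse.
Distance 3: Marseille, Strasbourg — contains Marseille.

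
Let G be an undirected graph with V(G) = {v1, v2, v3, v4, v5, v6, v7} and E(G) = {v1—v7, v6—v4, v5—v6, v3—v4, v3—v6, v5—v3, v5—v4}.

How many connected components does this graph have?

From v1: component {v1, v7}.
From v2: component {v2}.
From v3: component {v3, v4, v5, v6}.
That's 3 components.

3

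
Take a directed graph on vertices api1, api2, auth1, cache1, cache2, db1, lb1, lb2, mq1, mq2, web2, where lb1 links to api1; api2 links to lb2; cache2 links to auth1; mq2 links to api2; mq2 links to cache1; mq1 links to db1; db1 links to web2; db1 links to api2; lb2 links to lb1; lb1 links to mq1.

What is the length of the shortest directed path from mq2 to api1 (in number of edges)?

4

Distance 0: mq2.
Distance 1: api2, cache1.
Distance 2: lb2.
Distance 3: lb1.
Distance 4: api1, mq1 — contains api1.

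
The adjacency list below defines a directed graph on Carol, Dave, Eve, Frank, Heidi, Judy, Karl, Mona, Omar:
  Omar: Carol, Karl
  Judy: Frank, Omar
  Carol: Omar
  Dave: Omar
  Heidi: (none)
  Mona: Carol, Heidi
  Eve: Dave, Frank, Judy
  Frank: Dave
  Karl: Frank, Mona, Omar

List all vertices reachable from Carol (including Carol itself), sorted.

Start at Carol.
Its neighbours: Omar.
Then their neighbours: Karl.
Then next layer: Frank, Mona.
Then next layer: Dave, Heidi.
Nothing further is reachable.

Carol, Dave, Frank, Heidi, Karl, Mona, Omar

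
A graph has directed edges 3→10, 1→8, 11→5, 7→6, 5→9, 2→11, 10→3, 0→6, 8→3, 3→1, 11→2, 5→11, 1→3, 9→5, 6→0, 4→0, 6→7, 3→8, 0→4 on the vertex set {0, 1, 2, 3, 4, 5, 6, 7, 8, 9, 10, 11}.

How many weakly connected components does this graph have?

From 0: component {0, 4, 6, 7}.
From 1: component {1, 3, 8, 10}.
From 2: component {2, 5, 9, 11}.
That's 3 components.

3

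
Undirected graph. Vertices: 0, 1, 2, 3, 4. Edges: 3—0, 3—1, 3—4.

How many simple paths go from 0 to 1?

1

0–3–1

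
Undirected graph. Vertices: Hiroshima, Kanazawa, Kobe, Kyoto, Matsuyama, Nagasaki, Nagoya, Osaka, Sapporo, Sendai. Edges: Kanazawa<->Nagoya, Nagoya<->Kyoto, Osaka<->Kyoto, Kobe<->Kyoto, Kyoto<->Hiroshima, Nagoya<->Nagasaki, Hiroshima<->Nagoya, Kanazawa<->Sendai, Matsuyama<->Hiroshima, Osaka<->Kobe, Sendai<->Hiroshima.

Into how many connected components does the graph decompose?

2

From Hiroshima: component {Hiroshima, Kanazawa, Kobe, Kyoto, Matsuyama, Nagasaki, Nagoya, Osaka, Sendai}.
From Sapporo: component {Sapporo}.
That's 2 components.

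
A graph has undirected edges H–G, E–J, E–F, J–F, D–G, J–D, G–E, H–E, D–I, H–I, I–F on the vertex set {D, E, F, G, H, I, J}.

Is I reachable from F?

Explore from F.
Distance 1: reach E, I, J.
Found I.

Yes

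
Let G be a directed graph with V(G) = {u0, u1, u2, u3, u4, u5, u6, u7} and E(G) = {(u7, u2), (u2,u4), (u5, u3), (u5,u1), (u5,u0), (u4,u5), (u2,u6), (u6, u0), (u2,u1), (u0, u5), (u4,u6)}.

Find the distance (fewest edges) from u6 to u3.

3

Distance 0: u6.
Distance 1: u0.
Distance 2: u5.
Distance 3: u1, u3 — contains u3.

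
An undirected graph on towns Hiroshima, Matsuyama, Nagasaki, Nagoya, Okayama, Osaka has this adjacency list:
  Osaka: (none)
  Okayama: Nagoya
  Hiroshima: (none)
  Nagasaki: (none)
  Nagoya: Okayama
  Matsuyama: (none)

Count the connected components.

5

From Hiroshima: component {Hiroshima}.
From Matsuyama: component {Matsuyama}.
From Nagasaki: component {Nagasaki}.
From Nagoya: component {Nagoya, Okayama}.
From Osaka: component {Osaka}.
That's 5 components.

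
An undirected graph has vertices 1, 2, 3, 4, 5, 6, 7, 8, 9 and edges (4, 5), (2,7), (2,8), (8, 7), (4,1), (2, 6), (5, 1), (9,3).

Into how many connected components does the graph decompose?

3

From 1: component {1, 4, 5}.
From 2: component {2, 6, 7, 8}.
From 3: component {3, 9}.
That's 3 components.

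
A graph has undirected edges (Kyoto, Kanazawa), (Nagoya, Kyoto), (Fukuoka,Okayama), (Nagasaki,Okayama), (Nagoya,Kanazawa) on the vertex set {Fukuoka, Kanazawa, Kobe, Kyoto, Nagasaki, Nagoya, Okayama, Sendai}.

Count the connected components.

From Fukuoka: component {Fukuoka, Nagasaki, Okayama}.
From Kanazawa: component {Kanazawa, Kyoto, Nagoya}.
From Kobe: component {Kobe}.
From Sendai: component {Sendai}.
That's 4 components.

4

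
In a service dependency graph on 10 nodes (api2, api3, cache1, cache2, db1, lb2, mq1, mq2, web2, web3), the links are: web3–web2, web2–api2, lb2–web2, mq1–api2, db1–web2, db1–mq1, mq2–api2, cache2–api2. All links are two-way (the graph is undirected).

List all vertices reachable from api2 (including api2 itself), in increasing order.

Start at api2.
Its neighbours: cache2, mq1, mq2, web2.
Then their neighbours: db1, lb2, web3.
Nothing further is reachable.

api2, cache2, db1, lb2, mq1, mq2, web2, web3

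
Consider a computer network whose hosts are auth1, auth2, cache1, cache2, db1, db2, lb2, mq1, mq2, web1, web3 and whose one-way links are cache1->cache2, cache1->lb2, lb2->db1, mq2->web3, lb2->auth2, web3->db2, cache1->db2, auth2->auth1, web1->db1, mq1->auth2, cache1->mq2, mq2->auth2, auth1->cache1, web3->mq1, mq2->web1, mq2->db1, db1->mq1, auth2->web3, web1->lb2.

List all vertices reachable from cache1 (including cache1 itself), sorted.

Start at cache1.
Its neighbours: cache2, db2, lb2, mq2.
Then their neighbours: auth2, db1, web1, web3.
Then next layer: auth1, mq1.
Every vertex is now reached.

auth1, auth2, cache1, cache2, db1, db2, lb2, mq1, mq2, web1, web3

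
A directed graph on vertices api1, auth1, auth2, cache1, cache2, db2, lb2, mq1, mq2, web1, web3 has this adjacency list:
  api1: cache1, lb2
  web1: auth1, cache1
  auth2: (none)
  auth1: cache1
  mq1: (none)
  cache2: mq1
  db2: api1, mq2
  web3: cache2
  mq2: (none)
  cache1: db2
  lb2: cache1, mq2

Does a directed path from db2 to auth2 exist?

Explore from db2.
Distance 1: reach api1, mq2.
Distance 2: reach cache1, lb2.
The search from db2 is exhausted; no directed path reaches auth2.

No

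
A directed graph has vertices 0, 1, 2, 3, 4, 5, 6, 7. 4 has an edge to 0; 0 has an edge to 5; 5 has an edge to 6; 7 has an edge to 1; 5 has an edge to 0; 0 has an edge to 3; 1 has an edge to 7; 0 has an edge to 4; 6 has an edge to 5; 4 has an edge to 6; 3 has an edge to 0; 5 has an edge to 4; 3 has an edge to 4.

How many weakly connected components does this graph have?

3

From 0: component {0, 3, 4, 5, 6}.
From 1: component {1, 7}.
From 2: component {2}.
That's 3 components.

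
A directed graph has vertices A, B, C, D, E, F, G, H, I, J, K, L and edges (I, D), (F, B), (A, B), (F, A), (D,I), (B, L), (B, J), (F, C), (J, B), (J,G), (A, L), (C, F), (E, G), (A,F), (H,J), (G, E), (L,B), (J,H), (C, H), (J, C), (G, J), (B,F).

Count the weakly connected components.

3

From A: component {A, B, C, E, F, G, H, J, L}.
From D: component {D, I}.
From K: component {K}.
That's 3 components.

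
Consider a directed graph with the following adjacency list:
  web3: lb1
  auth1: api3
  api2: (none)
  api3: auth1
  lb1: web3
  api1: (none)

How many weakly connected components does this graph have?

From api1: component {api1}.
From api2: component {api2}.
From api3: component {api3, auth1}.
From lb1: component {lb1, web3}.
That's 4 components.

4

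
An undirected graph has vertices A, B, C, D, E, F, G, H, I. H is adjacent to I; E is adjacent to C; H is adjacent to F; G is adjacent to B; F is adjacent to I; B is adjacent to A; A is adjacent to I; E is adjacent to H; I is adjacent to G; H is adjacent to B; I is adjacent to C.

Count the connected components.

2

From A: component {A, B, C, E, F, G, H, I}.
From D: component {D}.
That's 2 components.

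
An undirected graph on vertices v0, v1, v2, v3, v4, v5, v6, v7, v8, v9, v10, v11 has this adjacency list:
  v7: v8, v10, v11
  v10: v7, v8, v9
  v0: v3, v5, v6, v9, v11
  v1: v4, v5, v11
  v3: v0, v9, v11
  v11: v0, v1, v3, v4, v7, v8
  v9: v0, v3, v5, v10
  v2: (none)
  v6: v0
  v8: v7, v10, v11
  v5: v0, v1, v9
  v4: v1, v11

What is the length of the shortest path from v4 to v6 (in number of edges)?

Distance 0: v4.
Distance 1: v1, v11.
Distance 2: v0, v3, v5, v7, v8.
Distance 3: v6, v9, v10 — contains v6.

3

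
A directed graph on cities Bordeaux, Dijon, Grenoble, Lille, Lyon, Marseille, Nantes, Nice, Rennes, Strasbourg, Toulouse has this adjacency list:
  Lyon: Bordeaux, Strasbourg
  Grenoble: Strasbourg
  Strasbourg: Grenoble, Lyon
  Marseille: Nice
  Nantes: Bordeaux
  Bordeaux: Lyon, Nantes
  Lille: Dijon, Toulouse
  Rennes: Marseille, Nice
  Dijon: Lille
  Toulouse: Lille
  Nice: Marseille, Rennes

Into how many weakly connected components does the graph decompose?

From Bordeaux: component {Bordeaux, Grenoble, Lyon, Nantes, Strasbourg}.
From Dijon: component {Dijon, Lille, Toulouse}.
From Marseille: component {Marseille, Nice, Rennes}.
That's 3 components.

3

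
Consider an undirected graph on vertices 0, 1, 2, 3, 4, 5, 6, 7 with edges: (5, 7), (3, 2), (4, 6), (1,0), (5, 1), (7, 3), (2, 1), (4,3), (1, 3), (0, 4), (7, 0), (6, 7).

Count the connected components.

1

From 0: component {0, 1, 2, 3, 4, 5, 6, 7}.
That's 1 component.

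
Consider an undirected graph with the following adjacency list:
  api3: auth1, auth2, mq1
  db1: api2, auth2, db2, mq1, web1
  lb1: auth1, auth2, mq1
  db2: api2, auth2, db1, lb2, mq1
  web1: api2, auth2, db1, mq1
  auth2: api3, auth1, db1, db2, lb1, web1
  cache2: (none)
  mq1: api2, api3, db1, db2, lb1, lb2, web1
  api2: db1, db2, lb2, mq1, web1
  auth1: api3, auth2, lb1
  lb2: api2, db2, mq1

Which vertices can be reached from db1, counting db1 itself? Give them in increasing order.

api2, api3, auth1, auth2, db1, db2, lb1, lb2, mq1, web1

Start at db1.
Its neighbours: api2, auth2, db2, mq1, web1.
Then their neighbours: api3, auth1, lb1, lb2.
Nothing further is reachable.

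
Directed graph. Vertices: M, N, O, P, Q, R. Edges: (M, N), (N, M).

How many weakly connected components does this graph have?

From M: component {M, N}.
From O: component {O}.
From P: component {P}.
From Q: component {Q}.
From R: component {R}.
That's 5 components.

5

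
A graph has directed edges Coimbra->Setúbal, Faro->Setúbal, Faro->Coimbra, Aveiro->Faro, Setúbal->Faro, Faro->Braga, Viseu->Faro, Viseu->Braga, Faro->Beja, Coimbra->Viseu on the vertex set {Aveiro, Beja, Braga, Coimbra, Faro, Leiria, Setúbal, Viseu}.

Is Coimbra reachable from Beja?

Beja has no outgoing edges, so nothing is reachable from it.

No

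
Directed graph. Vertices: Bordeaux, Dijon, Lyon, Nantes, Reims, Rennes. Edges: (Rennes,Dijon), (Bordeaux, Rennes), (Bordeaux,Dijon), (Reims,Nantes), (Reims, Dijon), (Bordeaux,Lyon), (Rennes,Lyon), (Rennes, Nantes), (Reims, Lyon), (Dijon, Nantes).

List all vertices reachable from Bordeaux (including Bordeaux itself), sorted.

Bordeaux, Dijon, Lyon, Nantes, Rennes

Start at Bordeaux.
Its neighbours: Dijon, Lyon, Rennes.
Then their neighbours: Nantes.
Nothing further is reachable.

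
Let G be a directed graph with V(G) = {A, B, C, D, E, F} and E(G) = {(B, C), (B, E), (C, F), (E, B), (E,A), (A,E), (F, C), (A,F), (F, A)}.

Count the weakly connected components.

2

From A: component {A, B, C, E, F}.
From D: component {D}.
That's 2 components.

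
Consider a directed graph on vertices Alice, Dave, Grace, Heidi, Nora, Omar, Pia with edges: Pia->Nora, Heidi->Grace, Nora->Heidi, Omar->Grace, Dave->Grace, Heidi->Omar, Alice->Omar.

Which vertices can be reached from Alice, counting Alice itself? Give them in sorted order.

Start at Alice.
Its neighbours: Omar.
Then their neighbours: Grace.
Nothing further is reachable.

Alice, Grace, Omar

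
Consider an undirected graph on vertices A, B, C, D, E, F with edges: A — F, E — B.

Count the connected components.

From A: component {A, F}.
From B: component {B, E}.
From C: component {C}.
From D: component {D}.
That's 4 components.

4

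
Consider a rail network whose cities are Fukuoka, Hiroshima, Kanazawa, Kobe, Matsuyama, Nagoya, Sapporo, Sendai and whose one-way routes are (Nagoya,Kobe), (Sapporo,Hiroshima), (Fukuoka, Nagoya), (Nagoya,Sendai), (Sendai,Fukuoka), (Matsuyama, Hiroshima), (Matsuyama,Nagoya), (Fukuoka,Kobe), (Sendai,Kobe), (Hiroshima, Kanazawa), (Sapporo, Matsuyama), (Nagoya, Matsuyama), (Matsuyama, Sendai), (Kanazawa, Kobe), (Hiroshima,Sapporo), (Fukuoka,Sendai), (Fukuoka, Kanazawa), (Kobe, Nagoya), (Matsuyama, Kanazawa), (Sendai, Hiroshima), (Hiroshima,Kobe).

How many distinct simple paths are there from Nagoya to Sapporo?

3

Nagoya→Matsuyama→Hiroshima→Sapporo
Nagoya→Matsuyama→Sendai→Hiroshima→Sapporo
Nagoya→Sendai→Hiroshima→Sapporo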